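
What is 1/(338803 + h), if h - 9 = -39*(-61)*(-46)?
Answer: 1/229378 ≈ 4.3596e-6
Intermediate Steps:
h = -109425 (h = 9 - 39*(-61)*(-46) = 9 + 2379*(-46) = 9 - 109434 = -109425)
1/(338803 + h) = 1/(338803 - 109425) = 1/229378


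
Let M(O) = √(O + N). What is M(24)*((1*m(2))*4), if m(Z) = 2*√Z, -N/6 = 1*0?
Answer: 32*√3 ≈ 55.426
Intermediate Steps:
N = 0 (N = -6*0 = 0)
M(O) = √O (M(O) = √(O + 0) = √O)
M(24)*((1*m(2))*4) = √24*((1*(2*√2))*4) = (2*√6)*((2*√2)*4) = (2*√6)*(8*√2) = 32*√3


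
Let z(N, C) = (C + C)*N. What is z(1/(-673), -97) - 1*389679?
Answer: -262253773/673 ≈ -3.8968e+5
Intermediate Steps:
z(N, C) = 2*C*N (z(N, C) = (2*C)*N = 2*C*N)
z(1/(-673), -97) - 1*389679 = 2*(-97)/(-673) - 1*389679 = 2*(-97)*(-1/673) - 389679 = 194/673 - 389679 = -262253773/673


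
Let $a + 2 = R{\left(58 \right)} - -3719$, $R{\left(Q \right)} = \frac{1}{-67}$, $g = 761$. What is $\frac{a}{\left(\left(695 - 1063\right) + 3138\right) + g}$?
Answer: $\frac{249038}{236577} \approx 1.0527$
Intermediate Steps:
$R{\left(Q \right)} = - \frac{1}{67}$
$a = \frac{249038}{67}$ ($a = -2 - - \frac{249172}{67} = -2 + \left(- \frac{1}{67} + 3719\right) = -2 + \frac{249172}{67} = \frac{249038}{67} \approx 3717.0$)
$\frac{a}{\left(\left(695 - 1063\right) + 3138\right) + g} = \frac{249038}{67 \left(\left(\left(695 - 1063\right) + 3138\right) + 761\right)} = \frac{249038}{67 \left(\left(-368 + 3138\right) + 761\right)} = \frac{249038}{67 \left(2770 + 761\right)} = \frac{249038}{67 \cdot 3531} = \frac{249038}{67} \cdot \frac{1}{3531} = \frac{249038}{236577}$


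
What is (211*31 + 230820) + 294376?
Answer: 531737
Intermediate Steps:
(211*31 + 230820) + 294376 = (6541 + 230820) + 294376 = 237361 + 294376 = 531737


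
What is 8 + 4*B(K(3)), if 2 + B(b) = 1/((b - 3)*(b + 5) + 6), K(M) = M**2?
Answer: 2/45 ≈ 0.044444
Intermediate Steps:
B(b) = -2 + 1/(6 + (-3 + b)*(5 + b)) (B(b) = -2 + 1/((b - 3)*(b + 5) + 6) = -2 + 1/((-3 + b)*(5 + b) + 6) = -2 + 1/(6 + (-3 + b)*(5 + b)))
8 + 4*B(K(3)) = 8 + 4*((19 - 4*3**2 - 2*(3**2)**2)/(-9 + (3**2)**2 + 2*3**2)) = 8 + 4*((19 - 4*9 - 2*9**2)/(-9 + 9**2 + 2*9)) = 8 + 4*((19 - 36 - 2*81)/(-9 + 81 + 18)) = 8 + 4*((19 - 36 - 162)/90) = 8 + 4*((1/90)*(-179)) = 8 + 4*(-179/90) = 8 - 358/45 = 2/45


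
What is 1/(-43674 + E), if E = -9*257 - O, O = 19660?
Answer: -1/65647 ≈ -1.5233e-5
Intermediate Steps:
E = -21973 (E = -9*257 - 1*19660 = -2313 - 19660 = -21973)
1/(-43674 + E) = 1/(-43674 - 21973) = 1/(-65647) = -1/65647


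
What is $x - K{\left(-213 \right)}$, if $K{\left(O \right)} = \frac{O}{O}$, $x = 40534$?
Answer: $40533$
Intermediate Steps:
$K{\left(O \right)} = 1$
$x - K{\left(-213 \right)} = 40534 - 1 = 40533$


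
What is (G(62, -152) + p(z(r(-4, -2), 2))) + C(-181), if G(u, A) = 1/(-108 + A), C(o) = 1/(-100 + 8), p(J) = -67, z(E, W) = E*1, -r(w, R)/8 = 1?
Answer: -100187/1495 ≈ -67.015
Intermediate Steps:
r(w, R) = -8 (r(w, R) = -8*1 = -8)
z(E, W) = E
C(o) = -1/92 (C(o) = 1/(-92) = -1/92)
(G(62, -152) + p(z(r(-4, -2), 2))) + C(-181) = (1/(-108 - 152) - 67) - 1/92 = (1/(-260) - 67) - 1/92 = (-1/260 - 67) - 1/92 = -17421/260 - 1/92 = -100187/1495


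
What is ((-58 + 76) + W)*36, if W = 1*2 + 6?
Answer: 936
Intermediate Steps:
W = 8 (W = 2 + 6 = 8)
((-58 + 76) + W)*36 = ((-58 + 76) + 8)*36 = (18 + 8)*36 = 26*36 = 936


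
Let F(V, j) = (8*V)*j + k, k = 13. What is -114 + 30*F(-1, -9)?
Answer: 2436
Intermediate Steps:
F(V, j) = 13 + 8*V*j (F(V, j) = (8*V)*j + 13 = 8*V*j + 13 = 13 + 8*V*j)
-114 + 30*F(-1, -9) = -114 + 30*(13 + 8*(-1)*(-9)) = -114 + 30*(13 + 72) = -114 + 30*85 = -114 + 2550 = 2436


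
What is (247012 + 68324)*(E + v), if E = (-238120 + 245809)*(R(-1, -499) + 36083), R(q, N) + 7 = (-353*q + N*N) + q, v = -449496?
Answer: 691914692707560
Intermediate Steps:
R(q, N) = -7 + N**2 - 352*q (R(q, N) = -7 + ((-353*q + N*N) + q) = -7 + ((-353*q + N**2) + q) = -7 + ((N**2 - 353*q) + q) = -7 + (N**2 - 352*q) = -7 + N**2 - 352*q)
E = 2194663581 (E = (-238120 + 245809)*((-7 + (-499)**2 - 352*(-1)) + 36083) = 7689*((-7 + 249001 + 352) + 36083) = 7689*(249346 + 36083) = 7689*285429 = 2194663581)
(247012 + 68324)*(E + v) = (247012 + 68324)*(2194663581 - 449496) = 315336*2194214085 = 691914692707560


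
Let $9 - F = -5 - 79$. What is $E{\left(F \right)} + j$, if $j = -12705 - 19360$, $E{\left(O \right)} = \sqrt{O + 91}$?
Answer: $-32065 + 2 \sqrt{46} \approx -32051.0$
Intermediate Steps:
$F = 93$ ($F = 9 - \left(-5 - 79\right) = 9 - -84 = 9 + 84 = 93$)
$E{\left(O \right)} = \sqrt{91 + O}$
$j = -32065$ ($j = -12705 - 19360 = -32065$)
$E{\left(F \right)} + j = \sqrt{91 + 93} - 32065 = \sqrt{184} - 32065 = 2 \sqrt{46} - 32065 = -32065 + 2 \sqrt{46}$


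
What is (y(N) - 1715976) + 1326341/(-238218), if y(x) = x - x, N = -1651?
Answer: -408777697109/238218 ≈ -1.7160e+6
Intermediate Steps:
y(x) = 0
(y(N) - 1715976) + 1326341/(-238218) = (0 - 1715976) + 1326341/(-238218) = -1715976 + 1326341*(-1/238218) = -1715976 - 1326341/238218 = -408777697109/238218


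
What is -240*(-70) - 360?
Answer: 16440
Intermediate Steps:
-240*(-70) - 360 = 16800 - 360 = 16440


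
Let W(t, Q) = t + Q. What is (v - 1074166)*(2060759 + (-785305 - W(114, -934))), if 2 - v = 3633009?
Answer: -6007642513402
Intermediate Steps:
v = -3633007 (v = 2 - 1*3633009 = 2 - 3633009 = -3633007)
W(t, Q) = Q + t
(v - 1074166)*(2060759 + (-785305 - W(114, -934))) = (-3633007 - 1074166)*(2060759 + (-785305 - (-934 + 114))) = -4707173*(2060759 + (-785305 - 1*(-820))) = -4707173*(2060759 + (-785305 + 820)) = -4707173*(2060759 - 784485) = -4707173*1276274 = -6007642513402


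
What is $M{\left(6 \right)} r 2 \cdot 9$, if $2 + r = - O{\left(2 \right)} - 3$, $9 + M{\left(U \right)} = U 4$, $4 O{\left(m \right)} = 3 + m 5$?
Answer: $- \frac{4455}{2} \approx -2227.5$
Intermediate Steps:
$O{\left(m \right)} = \frac{3}{4} + \frac{5 m}{4}$ ($O{\left(m \right)} = \frac{3 + m 5}{4} = \frac{3 + 5 m}{4} = \frac{3}{4} + \frac{5 m}{4}$)
$M{\left(U \right)} = -9 + 4 U$ ($M{\left(U \right)} = -9 + U 4 = -9 + 4 U$)
$r = - \frac{33}{4}$ ($r = -2 - \left(\frac{15}{4} + \frac{5}{2}\right) = -2 - \frac{25}{4} = - \frac{33}{4} \approx -8.25$)
$M{\left(6 \right)} r 2 \cdot 9 = \left(-9 + 4 \cdot 6\right) \left(- \frac{33}{4}\right) 2 \cdot 9 = \left(-9 + 24\right) \left(- \frac{33}{4}\right) 18 = 15 \left(- \frac{33}{4}\right) 18 = \left(- \frac{495}{4}\right) 18 = - \frac{4455}{2}$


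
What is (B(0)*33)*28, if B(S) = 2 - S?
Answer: 1848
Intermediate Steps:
(B(0)*33)*28 = ((2 - 1*0)*33)*28 = ((2 + 0)*33)*28 = (2*33)*28 = 66*28 = 1848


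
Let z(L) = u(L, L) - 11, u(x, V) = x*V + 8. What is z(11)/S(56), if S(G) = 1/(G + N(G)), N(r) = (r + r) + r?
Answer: 26432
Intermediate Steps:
N(r) = 3*r (N(r) = 2*r + r = 3*r)
u(x, V) = 8 + V*x (u(x, V) = V*x + 8 = 8 + V*x)
S(G) = 1/(4*G) (S(G) = 1/(G + 3*G) = 1/(4*G))
z(L) = -3 + L**2 (z(L) = (8 + L*L) - 11 = (8 + L**2) - 11 = -3 + L**2)
z(11)/S(56) = (-3 + 11**2)/(((1/4)/56)) = (-3 + 121)/(((1/4)*(1/56))) = 118/(1/224) = 118*224 = 26432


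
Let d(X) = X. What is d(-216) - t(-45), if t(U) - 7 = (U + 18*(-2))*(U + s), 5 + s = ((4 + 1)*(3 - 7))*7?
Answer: -15613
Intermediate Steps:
s = -145 (s = -5 + ((4 + 1)*(3 - 7))*7 = -5 + (5*(-4))*7 = -5 - 20*7 = -5 - 140 = -145)
t(U) = 7 + (-145 + U)*(-36 + U) (t(U) = 7 + (U + 18*(-2))*(U - 145) = 7 + (U - 36)*(-145 + U) = 7 + (-36 + U)*(-145 + U) = 7 + (-145 + U)*(-36 + U))
d(-216) - t(-45) = -216 - (5227 + (-45)**2 - 181*(-45)) = -216 - (5227 + 2025 + 8145) = -216 - 1*15397 = -216 - 15397 = -15613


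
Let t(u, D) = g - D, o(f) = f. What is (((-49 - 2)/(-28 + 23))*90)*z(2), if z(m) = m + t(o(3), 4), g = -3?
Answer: -4590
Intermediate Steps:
t(u, D) = -3 - D
z(m) = -7 + m (z(m) = m + (-3 - 1*4) = m + (-3 - 4) = m - 7 = -7 + m)
(((-49 - 2)/(-28 + 23))*90)*z(2) = (((-49 - 2)/(-28 + 23))*90)*(-7 + 2) = (-51/(-5)*90)*(-5) = (-51*(-⅕)*90)*(-5) = ((51/5)*90)*(-5) = 918*(-5) = -4590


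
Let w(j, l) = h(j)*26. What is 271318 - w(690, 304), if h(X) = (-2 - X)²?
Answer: -12179146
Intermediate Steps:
w(j, l) = 26*(2 + j)² (w(j, l) = (2 + j)²*26 = 26*(2 + j)²)
271318 - w(690, 304) = 271318 - 26*(2 + 690)² = 271318 - 26*692² = 271318 - 26*478864 = 271318 - 1*12450464 = 271318 - 12450464 = -12179146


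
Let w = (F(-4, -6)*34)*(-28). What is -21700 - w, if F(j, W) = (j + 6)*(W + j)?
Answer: -40740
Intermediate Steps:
F(j, W) = (6 + j)*(W + j)
w = 19040 (w = (((-4)² + 6*(-6) + 6*(-4) - 6*(-4))*34)*(-28) = ((16 - 36 - 24 + 24)*34)*(-28) = -20*34*(-28) = -680*(-28) = 19040)
-21700 - w = -21700 - 1*19040 = -21700 - 19040 = -40740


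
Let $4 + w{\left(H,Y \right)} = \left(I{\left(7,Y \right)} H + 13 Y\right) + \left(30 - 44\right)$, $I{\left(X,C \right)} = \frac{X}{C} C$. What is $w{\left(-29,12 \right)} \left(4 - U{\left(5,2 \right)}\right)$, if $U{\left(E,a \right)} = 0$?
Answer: $-260$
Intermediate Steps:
$I{\left(X,C \right)} = X$
$w{\left(H,Y \right)} = -18 + 7 H + 13 Y$ ($w{\left(H,Y \right)} = -4 + \left(\left(7 H + 13 Y\right) + \left(30 - 44\right)\right) = -4 - \left(14 - 13 Y - 7 H\right) = -4 + \left(-14 + 7 H + 13 Y\right) = -18 + 7 H + 13 Y$)
$w{\left(-29,12 \right)} \left(4 - U{\left(5,2 \right)}\right) = \left(-18 + 7 \left(-29\right) + 13 \cdot 12\right) \left(4 - 0\right) = \left(-18 - 203 + 156\right) \left(4 + 0\right) = \left(-65\right) 4 = -260$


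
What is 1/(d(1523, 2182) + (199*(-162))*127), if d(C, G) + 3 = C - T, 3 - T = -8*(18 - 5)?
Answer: -1/4092813 ≈ -2.4433e-7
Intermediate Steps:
T = 107 (T = 3 - (-8)*(18 - 5) = 3 - (-8)*13 = 3 - 1*(-104) = 3 + 104 = 107)
d(C, G) = -110 + C (d(C, G) = -3 + (C - 1*107) = -3 + (C - 107) = -3 + (-107 + C) = -110 + C)
1/(d(1523, 2182) + (199*(-162))*127) = 1/((-110 + 1523) + (199*(-162))*127) = 1/(1413 - 32238*127) = 1/(1413 - 4094226) = 1/(-4092813) = -1/4092813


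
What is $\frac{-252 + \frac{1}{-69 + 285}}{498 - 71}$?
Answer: $- \frac{54431}{92232} \approx -0.59015$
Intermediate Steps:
$\frac{-252 + \frac{1}{-69 + 285}}{498 - 71} = \frac{-252 + \frac{1}{216}}{427} = \left(-252 + \frac{1}{216}\right) \frac{1}{427} = \left(- \frac{54431}{216}\right) \frac{1}{427} = - \frac{54431}{92232}$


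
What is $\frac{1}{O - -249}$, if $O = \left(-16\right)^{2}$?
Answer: $\frac{1}{505} \approx 0.0019802$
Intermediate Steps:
$O = 256$
$\frac{1}{O - -249} = \frac{1}{256 - -249} = \frac{1}{256 + 249} = \frac{1}{505}$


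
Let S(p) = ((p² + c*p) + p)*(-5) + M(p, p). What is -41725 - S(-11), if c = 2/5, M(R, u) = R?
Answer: -41186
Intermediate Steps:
c = ⅖ (c = 2*(⅕) = ⅖ ≈ 0.40000)
S(p) = -6*p - 5*p² (S(p) = ((p² + 2*p/5) + p)*(-5) + p = (p² + 7*p/5)*(-5) + p = (-7*p - 5*p²) + p = -6*p - 5*p²)
-41725 - S(-11) = -41725 - (-11)*(-6 - 5*(-11)) = -41725 - (-11)*(-6 + 55) = -41725 - (-11)*49 = -41725 - 1*(-539) = -41725 + 539 = -41186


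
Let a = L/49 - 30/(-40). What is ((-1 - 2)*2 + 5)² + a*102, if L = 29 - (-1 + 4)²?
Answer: 11675/98 ≈ 119.13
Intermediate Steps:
L = 20 (L = 29 - 1*3² = 29 - 1*9 = 29 - 9 = 20)
a = 227/196 (a = 20/49 - 30/(-40) = 20*(1/49) - 30*(-1/40) = 20/49 + ¾ = 227/196 ≈ 1.1582)
((-1 - 2)*2 + 5)² + a*102 = ((-1 - 2)*2 + 5)² + (227/196)*102 = (-3*2 + 5)² + 11577/98 = (-6 + 5)² + 11577/98 = (-1)² + 11577/98 = 1 + 11577/98 = 11675/98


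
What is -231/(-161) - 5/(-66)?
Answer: 2293/1518 ≈ 1.5105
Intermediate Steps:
-231/(-161) - 5/(-66) = -231*(-1/161) - 5*(-1/66) = 33/23 + 5/66 = 2293/1518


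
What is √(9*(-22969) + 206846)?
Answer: 5*√5 ≈ 11.180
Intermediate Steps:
√(9*(-22969) + 206846) = √(-206721 + 206846) = √125 = 5*√5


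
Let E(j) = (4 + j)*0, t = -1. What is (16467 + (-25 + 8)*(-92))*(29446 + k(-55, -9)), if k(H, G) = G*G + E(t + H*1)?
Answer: 532401337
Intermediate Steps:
E(j) = 0
k(H, G) = G**2 (k(H, G) = G*G + 0 = G**2 + 0 = G**2)
(16467 + (-25 + 8)*(-92))*(29446 + k(-55, -9)) = (16467 + (-25 + 8)*(-92))*(29446 + (-9)**2) = (16467 - 17*(-92))*(29446 + 81) = (16467 + 1564)*29527 = 18031*29527 = 532401337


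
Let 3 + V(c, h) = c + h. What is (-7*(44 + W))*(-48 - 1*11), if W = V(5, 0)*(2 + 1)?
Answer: 20650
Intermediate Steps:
V(c, h) = -3 + c + h (V(c, h) = -3 + (c + h) = -3 + c + h)
W = 6 (W = (-3 + 5 + 0)*(2 + 1) = 2*3 = 6)
(-7*(44 + W))*(-48 - 1*11) = (-7*(44 + 6))*(-48 - 1*11) = (-7*50)*(-48 - 11) = -350*(-59) = 20650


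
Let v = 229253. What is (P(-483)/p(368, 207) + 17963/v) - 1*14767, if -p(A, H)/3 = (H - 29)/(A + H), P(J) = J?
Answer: -581371177189/40807034 ≈ -14247.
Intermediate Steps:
p(A, H) = -3*(-29 + H)/(A + H) (p(A, H) = -3*(H - 29)/(A + H) = -3*(-29 + H)/(A + H))
(P(-483)/p(368, 207) + 17963/v) - 1*14767 = (-483*(368 + 207)/(3*(29 - 1*207)) + 17963/229253) - 1*14767 = (-483*575/(3*(29 - 207)) + 17963*(1/229253)) - 14767 = (-483/(3*(1/575)*(-178)) + 17963/229253) - 14767 = (-483/(-534/575) + 17963/229253) - 14767 = (-483*(-575/534) + 17963/229253) - 14767 = (92575/178 + 17963/229253) - 14767 = 21226293889/40807034 - 14767 = -581371177189/40807034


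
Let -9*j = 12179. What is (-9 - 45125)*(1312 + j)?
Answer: 16744714/9 ≈ 1.8605e+6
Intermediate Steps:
j = -12179/9 (j = -⅑*12179 = -12179/9 ≈ -1353.2)
(-9 - 45125)*(1312 + j) = (-9 - 45125)*(1312 - 12179/9) = -45134*(-371/9) = 16744714/9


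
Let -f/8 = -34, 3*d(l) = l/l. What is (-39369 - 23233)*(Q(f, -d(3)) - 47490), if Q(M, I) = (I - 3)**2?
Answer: 26750460620/9 ≈ 2.9723e+9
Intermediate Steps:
d(l) = 1/3 (d(l) = (l/l)/3 = (1/3)*1 = 1/3)
f = 272 (f = -8*(-34) = 272)
Q(M, I) = (-3 + I)**2
(-39369 - 23233)*(Q(f, -d(3)) - 47490) = (-39369 - 23233)*((-3 - 1*1/3)**2 - 47490) = -62602*((-3 - 1/3)**2 - 47490) = -62602*((-10/3)**2 - 47490) = -62602*(100/9 - 47490) = -62602*(-427310/9) = 26750460620/9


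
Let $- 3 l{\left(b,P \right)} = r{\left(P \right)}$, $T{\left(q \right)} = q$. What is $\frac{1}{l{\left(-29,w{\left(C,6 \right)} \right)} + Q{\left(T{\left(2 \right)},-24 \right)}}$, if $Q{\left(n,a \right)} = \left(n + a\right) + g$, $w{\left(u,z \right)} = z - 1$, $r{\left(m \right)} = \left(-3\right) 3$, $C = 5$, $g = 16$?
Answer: $- \frac{1}{3} \approx -0.33333$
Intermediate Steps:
$r{\left(m \right)} = -9$
$w{\left(u,z \right)} = -1 + z$
$Q{\left(n,a \right)} = 16 + a + n$ ($Q{\left(n,a \right)} = \left(n + a\right) + 16 = \left(a + n\right) + 16 = 16 + a + n$)
$l{\left(b,P \right)} = 3$ ($l{\left(b,P \right)} = \left(- \frac{1}{3}\right) \left(-9\right) = 3$)
$\frac{1}{l{\left(-29,w{\left(C,6 \right)} \right)} + Q{\left(T{\left(2 \right)},-24 \right)}} = \frac{1}{3 + \left(16 - 24 + 2\right)} = \frac{1}{3 - 6} = \frac{1}{-3} = - \frac{1}{3}$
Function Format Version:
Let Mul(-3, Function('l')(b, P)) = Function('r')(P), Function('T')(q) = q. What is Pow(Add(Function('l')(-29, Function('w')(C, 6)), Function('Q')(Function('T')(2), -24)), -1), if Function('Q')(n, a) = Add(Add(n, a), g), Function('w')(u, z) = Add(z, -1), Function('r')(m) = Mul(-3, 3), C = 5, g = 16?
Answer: Rational(-1, 3) ≈ -0.33333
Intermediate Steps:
Function('r')(m) = -9
Function('w')(u, z) = Add(-1, z)
Function('Q')(n, a) = Add(16, a, n) (Function('Q')(n, a) = Add(Add(n, a), 16) = Add(Add(a, n), 16) = Add(16, a, n))
Function('l')(b, P) = 3 (Function('l')(b, P) = Mul(Rational(-1, 3), -9) = 3)
Pow(Add(Function('l')(-29, Function('w')(C, 6)), Function('Q')(Function('T')(2), -24)), -1) = Pow(Add(3, Add(16, -24, 2)), -1) = Pow(Add(3, -6), -1) = Pow(-3, -1) = Rational(-1, 3)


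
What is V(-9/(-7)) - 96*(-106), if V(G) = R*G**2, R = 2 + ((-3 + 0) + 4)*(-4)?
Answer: 498462/49 ≈ 10173.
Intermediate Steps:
R = -2 (R = 2 + (-3 + 4)*(-4) = 2 + 1*(-4) = 2 - 4 = -2)
V(G) = -2*G**2
V(-9/(-7)) - 96*(-106) = -2*(-9/(-7))**2 - 96*(-106) = -2*(-9*(-1/7))**2 + 10176 = -2*(9/7)**2 + 10176 = -2*81/49 + 10176 = -162/49 + 10176 = 498462/49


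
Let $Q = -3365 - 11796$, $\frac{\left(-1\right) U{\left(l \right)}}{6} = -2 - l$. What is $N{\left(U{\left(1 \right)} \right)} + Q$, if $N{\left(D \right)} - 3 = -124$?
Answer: $-15282$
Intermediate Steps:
$U{\left(l \right)} = 12 + 6 l$ ($U{\left(l \right)} = - 6 \left(-2 - l\right) = 12 + 6 l$)
$N{\left(D \right)} = -121$ ($N{\left(D \right)} = 3 - 124 = -121$)
$Q = -15161$ ($Q = -3365 - 11796 = -15161$)
$N{\left(U{\left(1 \right)} \right)} + Q = -121 - 15161 = -15282$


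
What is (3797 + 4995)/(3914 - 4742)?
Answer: -2198/207 ≈ -10.618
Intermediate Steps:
(3797 + 4995)/(3914 - 4742) = 8792/(-828) = 8792*(-1/828) = -2198/207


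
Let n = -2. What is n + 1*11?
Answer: 9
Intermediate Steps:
n + 1*11 = -2 + 1*11 = -2 + 11 = 9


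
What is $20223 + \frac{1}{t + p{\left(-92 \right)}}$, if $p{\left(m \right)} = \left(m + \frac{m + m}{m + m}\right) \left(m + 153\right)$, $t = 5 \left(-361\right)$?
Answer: $\frac{148760387}{7356} \approx 20223.0$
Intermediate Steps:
$t = -1805$
$p{\left(m \right)} = \left(1 + m\right) \left(153 + m\right)$ ($p{\left(m \right)} = \left(m + \frac{2 m}{2 m}\right) \left(153 + m\right) = \left(m + 2 m \frac{1}{2 m}\right) \left(153 + m\right) = \left(m + 1\right) \left(153 + m\right) = \left(1 + m\right) \left(153 + m\right)$)
$20223 + \frac{1}{t + p{\left(-92 \right)}} = 20223 + \frac{1}{-1805 + \left(153 + \left(-92\right)^{2} + 154 \left(-92\right)\right)} = 20223 + \frac{1}{-1805 + \left(153 + 8464 - 14168\right)} = 20223 + \frac{1}{-1805 - 5551} = 20223 + \frac{1}{-7356} = 20223 - \frac{1}{7356} = \frac{148760387}{7356}$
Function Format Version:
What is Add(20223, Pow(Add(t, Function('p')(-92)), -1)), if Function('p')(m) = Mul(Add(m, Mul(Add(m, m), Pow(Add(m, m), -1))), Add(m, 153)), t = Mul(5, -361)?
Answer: Rational(148760387, 7356) ≈ 20223.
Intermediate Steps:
t = -1805
Function('p')(m) = Mul(Add(1, m), Add(153, m)) (Function('p')(m) = Mul(Add(m, Mul(Mul(2, m), Pow(Mul(2, m), -1))), Add(153, m)) = Mul(Add(m, Mul(Mul(2, m), Mul(Rational(1, 2), Pow(m, -1)))), Add(153, m)) = Mul(Add(m, 1), Add(153, m)) = Mul(Add(1, m), Add(153, m)))
Add(20223, Pow(Add(t, Function('p')(-92)), -1)) = Add(20223, Pow(Add(-1805, Add(153, Pow(-92, 2), Mul(154, -92))), -1)) = Add(20223, Pow(Add(-1805, Add(153, 8464, -14168)), -1)) = Add(20223, Pow(Add(-1805, -5551), -1)) = Add(20223, Pow(-7356, -1)) = Add(20223, Rational(-1, 7356)) = Rational(148760387, 7356)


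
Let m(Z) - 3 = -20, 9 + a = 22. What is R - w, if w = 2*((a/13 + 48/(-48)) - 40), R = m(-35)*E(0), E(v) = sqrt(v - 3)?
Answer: 80 - 17*I*sqrt(3) ≈ 80.0 - 29.445*I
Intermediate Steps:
a = 13 (a = -9 + 22 = 13)
E(v) = sqrt(-3 + v)
m(Z) = -17 (m(Z) = 3 - 20 = -17)
R = -17*I*sqrt(3) (R = -17*sqrt(-3 + 0) = -17*I*sqrt(3) ≈ -29.445*I)
w = -80 (w = 2*((13/13 + 48/(-48)) - 40) = 2*((13*(1/13) + 48*(-1/48)) - 40) = 2*((1 - 1) - 40) = 2*(0 - 40) = 2*(-40) = -80)
R - w = -17*I*sqrt(3) - 1*(-80) = -17*I*sqrt(3) + 80 = 80 - 17*I*sqrt(3)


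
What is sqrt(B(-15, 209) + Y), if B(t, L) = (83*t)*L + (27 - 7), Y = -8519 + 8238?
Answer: I*sqrt(260466) ≈ 510.36*I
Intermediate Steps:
Y = -281
B(t, L) = 20 + 83*L*t (B(t, L) = 83*L*t + 20 = 20 + 83*L*t)
sqrt(B(-15, 209) + Y) = sqrt((20 + 83*209*(-15)) - 281) = sqrt((20 - 260205) - 281) = sqrt(-260185 - 281) = sqrt(-260466) = I*sqrt(260466)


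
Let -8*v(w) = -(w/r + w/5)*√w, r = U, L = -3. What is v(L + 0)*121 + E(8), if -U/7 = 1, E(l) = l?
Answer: 8 - 363*I*√3/140 ≈ 8.0 - 4.491*I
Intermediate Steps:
U = -7 (U = -7*1 = -7)
r = -7
v(w) = w^(3/2)/140 (v(w) = -(-1)*(w/(-7) + w/5)*√w/8 = -(-1)*(w*(-⅐) + w*(⅕))*√w/8 = -(-1)*(-w/7 + w/5)*√w/8 = -(-1)*(2*w/35)*√w/8 = -(-1)*2*w^(3/2)/35/8 = -(-1)*w^(3/2)/140 = w^(3/2)/140)
v(L + 0)*121 + E(8) = ((-3 + 0)^(3/2)/140)*121 + 8 = ((-3)^(3/2)/140)*121 + 8 = ((-3*I*√3)/140)*121 + 8 = -3*I*√3/140*121 + 8 = -363*I*√3/140 + 8 = 8 - 363*I*√3/140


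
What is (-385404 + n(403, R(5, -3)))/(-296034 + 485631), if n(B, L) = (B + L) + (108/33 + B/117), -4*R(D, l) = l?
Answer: -152457439/75080412 ≈ -2.0306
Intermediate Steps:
R(D, l) = -l/4
n(B, L) = 36/11 + L + 118*B/117 (n(B, L) = (B + L) + (108*(1/33) + B*(1/117)) = (B + L) + (36/11 + B/117) = 36/11 + L + 118*B/117)
(-385404 + n(403, R(5, -3)))/(-296034 + 485631) = (-385404 + (36/11 - 1/4*(-3) + (118/117)*403))/(-296034 + 485631) = (-385404 + (36/11 + 3/4 + 3658/9))/189597 = (-385404 + 162545/396)*(1/189597) = -152457439/396*1/189597 = -152457439/75080412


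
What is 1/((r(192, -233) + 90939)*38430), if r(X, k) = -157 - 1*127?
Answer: 1/3483871650 ≈ 2.8704e-10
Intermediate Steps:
r(X, k) = -284 (r(X, k) = -157 - 127 = -284)
1/((r(192, -233) + 90939)*38430) = 1/((-284 + 90939)*38430) = (1/38430)/90655 = (1/90655)*(1/38430) = 1/3483871650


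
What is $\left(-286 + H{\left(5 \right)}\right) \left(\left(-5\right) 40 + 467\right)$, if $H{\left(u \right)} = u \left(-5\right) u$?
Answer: $-109737$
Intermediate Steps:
$H{\left(u \right)} = - 5 u^{2}$ ($H{\left(u \right)} = - 5 u u = - 5 u^{2}$)
$\left(-286 + H{\left(5 \right)}\right) \left(\left(-5\right) 40 + 467\right) = \left(-286 - 5 \cdot 5^{2}\right) \left(\left(-5\right) 40 + 467\right) = \left(-286 - 125\right) \left(-200 + 467\right) = \left(-286 - 125\right) 267 = \left(-411\right) 267 = -109737$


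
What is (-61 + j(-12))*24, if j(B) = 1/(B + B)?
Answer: -1465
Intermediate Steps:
j(B) = 1/(2*B)
(-61 + j(-12))*24 = (-61 + (½)/(-12))*24 = (-61 + (½)*(-1/12))*24 = (-61 - 1/24)*24 = -1465/24*24 = -1465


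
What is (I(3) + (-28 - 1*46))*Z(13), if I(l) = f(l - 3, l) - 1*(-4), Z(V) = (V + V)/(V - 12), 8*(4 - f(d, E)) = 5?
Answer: -6929/4 ≈ -1732.3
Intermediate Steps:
f(d, E) = 27/8 (f(d, E) = 4 - ⅛*5 = 4 - 5/8 = 27/8)
Z(V) = 2*V/(-12 + V) (Z(V) = (2*V)/(-12 + V) = 2*V/(-12 + V))
I(l) = 59/8 (I(l) = 27/8 - 1*(-4) = 27/8 + 4 = 59/8)
(I(3) + (-28 - 1*46))*Z(13) = (59/8 + (-28 - 1*46))*(2*13/(-12 + 13)) = (59/8 + (-28 - 46))*(2*13/1) = (59/8 - 74)*(2*13*1) = -533/8*26 = -6929/4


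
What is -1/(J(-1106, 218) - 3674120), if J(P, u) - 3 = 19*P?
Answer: 1/3695131 ≈ 2.7063e-7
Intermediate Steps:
J(P, u) = 3 + 19*P
-1/(J(-1106, 218) - 3674120) = -1/((3 + 19*(-1106)) - 3674120) = -1/((3 - 21014) - 3674120) = -1/(-21011 - 3674120) = -1/(-3695131) = -1*(-1/3695131) = 1/3695131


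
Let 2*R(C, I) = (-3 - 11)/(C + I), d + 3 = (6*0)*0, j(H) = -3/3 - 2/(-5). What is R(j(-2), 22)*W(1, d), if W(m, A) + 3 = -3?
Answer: 210/107 ≈ 1.9626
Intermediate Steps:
j(H) = -3/5 (j(H) = -3*1/3 - 2*(-1/5) = -1 + 2/5 = -3/5)
d = -3 (d = -3 + (6*0)*0 = -3 + 0*0 = -3 + 0 = -3)
W(m, A) = -6 (W(m, A) = -3 - 3 = -6)
R(C, I) = -7/(C + I) (R(C, I) = ((-3 - 11)/(C + I))/2 = (-14/(C + I))/2 = -7/(C + I))
R(j(-2), 22)*W(1, d) = -7/(-3/5 + 22)*(-6) = -7/107/5*(-6) = -7*5/107*(-6) = -35/107*(-6) = 210/107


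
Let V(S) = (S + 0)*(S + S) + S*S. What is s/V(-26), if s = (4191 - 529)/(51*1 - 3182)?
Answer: -1831/3174834 ≈ -0.00057672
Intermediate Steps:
V(S) = 3*S**2 (V(S) = S*(2*S) + S**2 = 2*S**2 + S**2 = 3*S**2)
s = -3662/3131 (s = 3662/(51 - 3182) = 3662/(-3131) = 3662*(-1/3131) = -3662/3131 ≈ -1.1696)
s/V(-26) = -3662/(3131*(3*(-26)**2)) = -3662/(3131*(3*676)) = -3662/3131/2028 = -3662/3131*1/2028 = -1831/3174834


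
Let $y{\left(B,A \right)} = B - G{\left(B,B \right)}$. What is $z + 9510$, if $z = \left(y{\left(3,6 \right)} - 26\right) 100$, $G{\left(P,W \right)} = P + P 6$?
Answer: $5110$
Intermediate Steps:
$G{\left(P,W \right)} = 7 P$ ($G{\left(P,W \right)} = P + 6 P = 7 P$)
$y{\left(B,A \right)} = - 6 B$ ($y{\left(B,A \right)} = B - 7 B = - 6 B$)
$z = -4400$ ($z = \left(\left(-6\right) 3 - 26\right) 100 = \left(-18 - 26\right) 100 = \left(-44\right) 100 = -4400$)
$z + 9510 = -4400 + 9510 = 5110$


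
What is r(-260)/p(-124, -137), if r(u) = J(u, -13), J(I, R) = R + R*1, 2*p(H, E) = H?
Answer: 13/31 ≈ 0.41935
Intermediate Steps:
p(H, E) = H/2
J(I, R) = 2*R (J(I, R) = R + R = 2*R)
r(u) = -26 (r(u) = 2*(-13) = -26)
r(-260)/p(-124, -137) = -26/((½)*(-124)) = -26/(-62) = -26*(-1/62) = 13/31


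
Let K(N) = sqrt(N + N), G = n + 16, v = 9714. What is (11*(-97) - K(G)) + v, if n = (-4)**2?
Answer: 8639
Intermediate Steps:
n = 16
G = 32 (G = 16 + 16 = 32)
K(N) = sqrt(2)*sqrt(N) (K(N) = sqrt(2*N) = sqrt(2)*sqrt(N))
(11*(-97) - K(G)) + v = (11*(-97) - sqrt(2)*sqrt(32)) + 9714 = (-1067 - sqrt(2)*4*sqrt(2)) + 9714 = (-1067 - 1*8) + 9714 = (-1067 - 8) + 9714 = -1075 + 9714 = 8639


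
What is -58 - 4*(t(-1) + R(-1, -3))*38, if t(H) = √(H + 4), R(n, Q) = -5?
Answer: 702 - 152*√3 ≈ 438.73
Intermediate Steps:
t(H) = √(4 + H)
-58 - 4*(t(-1) + R(-1, -3))*38 = -58 - 4*(√(4 - 1) - 5)*38 = -58 - 4*(√3 - 5)*38 = -58 - 4*(-5 + √3)*38 = -58 + (20 - 4*√3)*38 = -58 + (760 - 152*√3) = 702 - 152*√3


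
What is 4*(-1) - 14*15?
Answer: -214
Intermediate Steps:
4*(-1) - 14*15 = -4 - 210 = -214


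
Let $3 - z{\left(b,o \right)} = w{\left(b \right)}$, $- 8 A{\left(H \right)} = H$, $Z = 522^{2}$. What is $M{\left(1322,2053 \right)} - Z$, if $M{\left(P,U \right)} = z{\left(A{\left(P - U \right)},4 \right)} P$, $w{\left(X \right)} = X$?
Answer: $- \frac{1557263}{4} \approx -3.8932 \cdot 10^{5}$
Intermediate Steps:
$Z = 272484$
$A{\left(H \right)} = - \frac{H}{8}$
$z{\left(b,o \right)} = 3 - b$
$M{\left(P,U \right)} = P \left(3 - \frac{U}{8} + \frac{P}{8}\right)$ ($M{\left(P,U \right)} = \left(3 - - \frac{P - U}{8}\right) P = \left(3 - \left(- \frac{P}{8} + \frac{U}{8}\right)\right) P = \left(3 + \left(- \frac{U}{8} + \frac{P}{8}\right)\right) P = \left(3 - \frac{U}{8} + \frac{P}{8}\right) P = P \left(3 - \frac{U}{8} + \frac{P}{8}\right)$)
$M{\left(1322,2053 \right)} - Z = \frac{1}{8} \cdot 1322 \left(24 + 1322 - 2053\right) - 272484 = \frac{1}{8} \cdot 1322 \left(-707\right) - 272484 = - \frac{467327}{4} - 272484 = - \frac{1557263}{4}$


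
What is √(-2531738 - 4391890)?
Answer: 6*I*√192323 ≈ 2631.3*I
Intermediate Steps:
√(-2531738 - 4391890) = √(-6923628) = 6*I*√192323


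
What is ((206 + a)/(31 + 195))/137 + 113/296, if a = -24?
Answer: 1776289/4582376 ≈ 0.38763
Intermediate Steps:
((206 + a)/(31 + 195))/137 + 113/296 = ((206 - 24)/(31 + 195))/137 + 113/296 = (182/226)*(1/137) + 113*(1/296) = (182*(1/226))*(1/137) + 113/296 = (91/113)*(1/137) + 113/296 = 91/15481 + 113/296 = 1776289/4582376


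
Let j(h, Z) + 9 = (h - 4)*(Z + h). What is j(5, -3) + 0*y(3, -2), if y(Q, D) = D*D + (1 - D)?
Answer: -7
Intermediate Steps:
j(h, Z) = -9 + (-4 + h)*(Z + h) (j(h, Z) = -9 + (h - 4)*(Z + h) = -9 + (-4 + h)*(Z + h))
y(Q, D) = 1 + D² - D (y(Q, D) = D² + (1 - D) = 1 + D² - D)
j(5, -3) + 0*y(3, -2) = (-9 + 5² - 4*(-3) - 4*5 - 3*5) + 0*(1 + (-2)² - 1*(-2)) = (-9 + 25 + 12 - 20 - 15) + 0*(1 + 4 + 2) = -7 + 0*7 = -7 + 0 = -7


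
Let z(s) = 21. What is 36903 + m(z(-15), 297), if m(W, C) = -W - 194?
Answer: 36688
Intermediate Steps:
m(W, C) = -194 - W
36903 + m(z(-15), 297) = 36903 + (-194 - 1*21) = 36903 + (-194 - 21) = 36903 - 215 = 36688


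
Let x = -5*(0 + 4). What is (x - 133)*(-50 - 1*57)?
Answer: 16371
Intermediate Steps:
x = -20 (x = -5*4 = -20)
(x - 133)*(-50 - 1*57) = (-20 - 133)*(-50 - 1*57) = -153*(-50 - 57) = -153*(-107) = 16371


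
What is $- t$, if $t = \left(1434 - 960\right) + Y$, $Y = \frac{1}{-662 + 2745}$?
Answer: $- \frac{987343}{2083} \approx -474.0$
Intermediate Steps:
$Y = \frac{1}{2083} \approx 0.00048008$
$t = \frac{987343}{2083}$ ($t = \left(1434 - 960\right) + \frac{1}{2083} = 474 + \frac{1}{2083} = \frac{987343}{2083} \approx 474.0$)
$- t = \left(-1\right) \frac{987343}{2083} = - \frac{987343}{2083}$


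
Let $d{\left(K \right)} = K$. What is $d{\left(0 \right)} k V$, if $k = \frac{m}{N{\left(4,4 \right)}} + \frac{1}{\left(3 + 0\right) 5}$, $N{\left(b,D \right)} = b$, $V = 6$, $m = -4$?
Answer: $0$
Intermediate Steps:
$k = - \frac{14}{15}$ ($k = - \frac{4}{4} + \frac{1}{\left(3 + 0\right) 5} = \left(-4\right) \frac{1}{4} + \frac{1}{3} \cdot \frac{1}{5} = -1 + \frac{1}{3} \cdot \frac{1}{5} = -1 + \frac{1}{15} = - \frac{14}{15} \approx -0.93333$)
$d{\left(0 \right)} k V = 0 \left(- \frac{14}{15}\right) 6 = 0 \cdot 6 = 0$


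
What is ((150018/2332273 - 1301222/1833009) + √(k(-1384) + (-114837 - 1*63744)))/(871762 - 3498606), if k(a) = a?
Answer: 689955148361/2807490354074805927 - I*√179965/2626844 ≈ 2.4576e-7 - 0.0001615*I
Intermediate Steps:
((150018/2332273 - 1301222/1833009) + √(k(-1384) + (-114837 - 1*63744)))/(871762 - 3498606) = ((150018/2332273 - 1301222/1833009) + √(-1384 + (-114837 - 1*63744)))/(871762 - 3498606) = ((150018*(1/2332273) - 1301222*1/1833009) + √(-1384 + (-114837 - 63744)))/(-2626844) = ((150018/2332273 - 1301222/1833009) + √(-1384 - 178581))*(-1/2626844) = (-2759820593444/4275077399457 + √(-179965))*(-1/2626844) = (-2759820593444/4275077399457 + I*√179965)*(-1/2626844) = 689955148361/2807490354074805927 - I*√179965/2626844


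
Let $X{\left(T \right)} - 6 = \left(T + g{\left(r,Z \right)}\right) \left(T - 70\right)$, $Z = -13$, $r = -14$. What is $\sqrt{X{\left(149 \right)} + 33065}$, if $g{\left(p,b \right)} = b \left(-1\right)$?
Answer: $\sqrt{45869} \approx 214.17$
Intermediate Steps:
$g{\left(p,b \right)} = - b$
$X{\left(T \right)} = 6 + \left(-70 + T\right) \left(13 + T\right)$ ($X{\left(T \right)} = 6 + \left(T - -13\right) \left(T - 70\right) = 6 + \left(T + 13\right) \left(-70 + T\right) = 6 + \left(13 + T\right) \left(-70 + T\right) = 6 + \left(-70 + T\right) \left(13 + T\right)$)
$\sqrt{X{\left(149 \right)} + 33065} = \sqrt{\left(-904 + 149^{2} - 8493\right) + 33065} = \sqrt{\left(-904 + 22201 - 8493\right) + 33065} = \sqrt{12804 + 33065} = \sqrt{45869}$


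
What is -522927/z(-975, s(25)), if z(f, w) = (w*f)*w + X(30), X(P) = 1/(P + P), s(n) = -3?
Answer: 31375620/526499 ≈ 59.593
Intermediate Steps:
X(P) = 1/(2*P)
z(f, w) = 1/60 + f*w² (z(f, w) = (w*f)*w + (½)/30 = (f*w)*w + (½)*(1/30) = f*w² + 1/60 = 1/60 + f*w²)
-522927/z(-975, s(25)) = -522927/(1/60 - 975*(-3)²) = -522927/(1/60 - 975*9) = -522927/(1/60 - 8775) = -522927/(-526499/60) = -522927*(-60/526499) = 31375620/526499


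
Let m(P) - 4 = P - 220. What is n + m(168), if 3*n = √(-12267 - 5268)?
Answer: -48 + I*√17535/3 ≈ -48.0 + 44.14*I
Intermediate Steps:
m(P) = -216 + P (m(P) = 4 + (P - 220) = 4 + (-220 + P) = -216 + P)
n = I*√17535/3 (n = √(-12267 - 5268)/3 = √(-17535)/3 = (I*√17535)/3 = I*√17535/3 ≈ 44.14*I)
n + m(168) = I*√17535/3 + (-216 + 168) = I*√17535/3 - 48 = -48 + I*√17535/3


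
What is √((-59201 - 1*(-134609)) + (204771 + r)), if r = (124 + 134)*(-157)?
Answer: √239673 ≈ 489.56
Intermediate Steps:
r = -40506 (r = 258*(-157) = -40506)
√((-59201 - 1*(-134609)) + (204771 + r)) = √((-59201 - 1*(-134609)) + (204771 - 40506)) = √((-59201 + 134609) + 164265) = √(75408 + 164265) = √239673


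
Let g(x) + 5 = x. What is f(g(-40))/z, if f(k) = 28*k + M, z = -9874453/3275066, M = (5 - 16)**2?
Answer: 3730300174/9874453 ≈ 377.77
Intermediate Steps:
g(x) = -5 + x
M = 121 (M = (-11)**2 = 121)
z = -9874453/3275066 (z = -9874453*1/3275066 = -9874453/3275066 ≈ -3.0150)
f(k) = 121 + 28*k (f(k) = 28*k + 121 = 121 + 28*k)
f(g(-40))/z = (121 + 28*(-5 - 40))/(-9874453/3275066) = (121 + 28*(-45))*(-3275066/9874453) = (121 - 1260)*(-3275066/9874453) = -1139*(-3275066/9874453) = 3730300174/9874453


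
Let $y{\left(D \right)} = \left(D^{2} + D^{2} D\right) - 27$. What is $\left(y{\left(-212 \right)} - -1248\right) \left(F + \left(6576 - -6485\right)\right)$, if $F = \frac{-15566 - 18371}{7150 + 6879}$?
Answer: $- \frac{1737084546667216}{14029} \approx -1.2382 \cdot 10^{11}$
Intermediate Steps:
$y{\left(D \right)} = -27 + D^{2} + D^{3}$ ($y{\left(D \right)} = \left(D^{2} + D^{3}\right) - 27 = -27 + D^{2} + D^{3}$)
$F = - \frac{33937}{14029} \approx -2.4191$
$\left(y{\left(-212 \right)} - -1248\right) \left(F + \left(6576 - -6485\right)\right) = \left(\left(-27 + \left(-212\right)^{2} + \left(-212\right)^{3}\right) - -1248\right) \left(- \frac{33937}{14029} + \left(6576 - -6485\right)\right) = \left(\left(-27 + 44944 - 9528128\right) + 1248\right) \left(- \frac{33937}{14029} + \left(6576 + 6485\right)\right) = \left(-9483211 + 1248\right) \left(- \frac{33937}{14029} + 13061\right) = \left(-9481963\right) \frac{183198832}{14029} = - \frac{1737084546667216}{14029}$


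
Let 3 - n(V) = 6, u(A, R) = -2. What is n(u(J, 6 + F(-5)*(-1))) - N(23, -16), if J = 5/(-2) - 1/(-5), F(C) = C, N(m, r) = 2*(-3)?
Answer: 3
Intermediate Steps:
N(m, r) = -6
J = -23/10 (J = 5*(-½) - 1*(-⅕) = -5/2 + ⅕ = -23/10 ≈ -2.3000)
n(V) = -3 (n(V) = 3 - 1*6 = 3 - 6 = -3)
n(u(J, 6 + F(-5)*(-1))) - N(23, -16) = -3 - 1*(-6) = -3 + 6 = 3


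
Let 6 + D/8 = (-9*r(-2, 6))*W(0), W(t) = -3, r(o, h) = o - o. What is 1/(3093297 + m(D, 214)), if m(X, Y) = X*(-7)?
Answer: 1/3093633 ≈ 3.2324e-7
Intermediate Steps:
r(o, h) = 0
D = -48 (D = -48 + 8*(-9*0*(-3)) = -48 + 8*(0*(-3)) = -48 + 8*0 = -48 + 0 = -48)
m(X, Y) = -7*X
1/(3093297 + m(D, 214)) = 1/(3093297 - 7*(-48)) = 1/(3093297 + 336) = 1/3093633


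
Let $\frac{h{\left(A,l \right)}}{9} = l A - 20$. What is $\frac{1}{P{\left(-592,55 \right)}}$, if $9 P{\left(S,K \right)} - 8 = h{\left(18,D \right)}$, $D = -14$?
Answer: $- \frac{9}{2440} \approx -0.0036885$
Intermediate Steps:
$h{\left(A,l \right)} = -180 + 9 A l$ ($h{\left(A,l \right)} = 9 \left(l A - 20\right) = 9 \left(A l - 20\right) = 9 \left(-20 + A l\right) = -180 + 9 A l$)
$P{\left(S,K \right)} = - \frac{2440}{9}$ ($P{\left(S,K \right)} = \frac{8}{9} + \frac{-180 + 9 \cdot 18 \left(-14\right)}{9} = \frac{8}{9} + \frac{-180 - 2268}{9} = \frac{8}{9} + \frac{1}{9} \left(-2448\right) = \frac{8}{9} - 272 = - \frac{2440}{9}$)
$\frac{1}{P{\left(-592,55 \right)}} = \frac{1}{- \frac{2440}{9}} = - \frac{9}{2440}$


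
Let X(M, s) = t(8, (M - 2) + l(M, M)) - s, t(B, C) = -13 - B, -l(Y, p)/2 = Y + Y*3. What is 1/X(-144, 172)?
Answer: -1/193 ≈ -0.0051813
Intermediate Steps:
l(Y, p) = -8*Y (l(Y, p) = -2*(Y + Y*3) = -2*(Y + 3*Y) = -8*Y)
X(M, s) = -21 - s (X(M, s) = (-13 - 1*8) - s = (-13 - 8) - s = -21 - s)
1/X(-144, 172) = 1/(-21 - 1*172) = 1/(-21 - 172) = 1/(-193) = -1/193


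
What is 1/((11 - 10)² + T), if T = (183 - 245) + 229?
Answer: 1/168 ≈ 0.0059524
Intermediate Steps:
T = 167 (T = -62 + 229 = 167)
1/((11 - 10)² + T) = 1/((11 - 10)² + 167) = 1/(1² + 167) = 1/(1 + 167) = 1/168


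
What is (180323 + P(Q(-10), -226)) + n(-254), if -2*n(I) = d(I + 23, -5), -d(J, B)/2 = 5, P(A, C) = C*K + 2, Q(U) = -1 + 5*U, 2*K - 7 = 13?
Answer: 178070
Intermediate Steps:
K = 10 (K = 7/2 + (1/2)*13 = 7/2 + 13/2 = 10)
P(A, C) = 2 + 10*C (P(A, C) = C*10 + 2 = 10*C + 2 = 2 + 10*C)
d(J, B) = -10 (d(J, B) = -2*5 = -10)
n(I) = 5 (n(I) = -1/2*(-10) = 5)
(180323 + P(Q(-10), -226)) + n(-254) = (180323 + (2 + 10*(-226))) + 5 = (180323 + (2 - 2260)) + 5 = (180323 - 2258) + 5 = 178065 + 5 = 178070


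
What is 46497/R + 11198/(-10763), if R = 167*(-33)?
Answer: -17035133/1797421 ≈ -9.4775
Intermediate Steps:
R = -5511
46497/R + 11198/(-10763) = 46497/(-5511) + 11198/(-10763) = 46497*(-1/5511) + 11198*(-1/10763) = -1409/167 - 11198/10763 = -17035133/1797421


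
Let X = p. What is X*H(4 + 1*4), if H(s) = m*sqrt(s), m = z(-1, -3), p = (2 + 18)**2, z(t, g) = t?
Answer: -800*sqrt(2) ≈ -1131.4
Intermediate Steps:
p = 400 (p = 20**2 = 400)
m = -1
X = 400
H(s) = -sqrt(s)
X*H(4 + 1*4) = 400*(-sqrt(4 + 1*4)) = 400*(-sqrt(4 + 4)) = 400*(-sqrt(8)) = 400*(-2*sqrt(2)) = -800*sqrt(2)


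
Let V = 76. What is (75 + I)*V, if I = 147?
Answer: 16872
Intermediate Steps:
(75 + I)*V = (75 + 147)*76 = 222*76 = 16872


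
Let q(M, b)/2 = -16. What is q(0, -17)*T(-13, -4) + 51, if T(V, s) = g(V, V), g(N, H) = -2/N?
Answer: 599/13 ≈ 46.077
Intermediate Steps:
q(M, b) = -32 (q(M, b) = 2*(-16) = -32)
T(V, s) = -2/V
q(0, -17)*T(-13, -4) + 51 = -(-64)/(-13) + 51 = -(-64)*(-1)/13 + 51 = -32*2/13 + 51 = -64/13 + 51 = 599/13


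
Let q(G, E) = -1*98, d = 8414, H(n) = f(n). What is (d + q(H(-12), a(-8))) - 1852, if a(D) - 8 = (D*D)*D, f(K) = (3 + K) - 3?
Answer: 6464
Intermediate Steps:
f(K) = K
H(n) = n
a(D) = 8 + D³ (a(D) = 8 + (D*D)*D = 8 + D²*D = 8 + D³)
q(G, E) = -98
(d + q(H(-12), a(-8))) - 1852 = (8414 - 98) - 1852 = 8316 - 1852 = 6464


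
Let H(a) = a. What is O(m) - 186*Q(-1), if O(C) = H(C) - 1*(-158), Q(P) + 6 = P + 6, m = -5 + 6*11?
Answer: 405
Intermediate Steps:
m = 61 (m = -5 + 66 = 61)
Q(P) = P (Q(P) = -6 + (P + 6) = -6 + (6 + P) = P)
O(C) = 158 + C (O(C) = C - 1*(-158) = C + 158 = 158 + C)
O(m) - 186*Q(-1) = (158 + 61) - 186*(-1) = 219 + 186 = 405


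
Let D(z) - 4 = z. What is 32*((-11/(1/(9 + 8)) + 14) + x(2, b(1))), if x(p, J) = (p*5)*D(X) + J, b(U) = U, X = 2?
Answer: -3584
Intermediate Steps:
D(z) = 4 + z
x(p, J) = J + 30*p (x(p, J) = (p*5)*(4 + 2) + J = (5*p)*6 + J = 30*p + J = J + 30*p)
32*((-11/(1/(9 + 8)) + 14) + x(2, b(1))) = 32*((-11/(1/(9 + 8)) + 14) + (1 + 30*2)) = 32*((-11/(1/17) + 14) + (1 + 60)) = 32*((-11/1/17 + 14) + 61) = 32*((-11*17 + 14) + 61) = 32*((-187 + 14) + 61) = 32*(-173 + 61) = 32*(-112) = -3584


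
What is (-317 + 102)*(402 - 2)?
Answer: -86000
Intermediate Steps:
(-317 + 102)*(402 - 2) = -215*400 = -86000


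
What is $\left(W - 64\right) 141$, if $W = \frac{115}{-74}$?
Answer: $- \frac{683991}{74} \approx -9243.1$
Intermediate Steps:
$W = - \frac{115}{74}$ ($W = 115 \left(- \frac{1}{74}\right) = - \frac{115}{74} \approx -1.5541$)
$\left(W - 64\right) 141 = \left(- \frac{115}{74} - 64\right) 141 = \left(- \frac{4851}{74}\right) 141 = - \frac{683991}{74}$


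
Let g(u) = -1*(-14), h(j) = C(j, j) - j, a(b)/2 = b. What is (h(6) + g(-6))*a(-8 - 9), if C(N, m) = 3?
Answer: -374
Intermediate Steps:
a(b) = 2*b
h(j) = 3 - j
g(u) = 14
(h(6) + g(-6))*a(-8 - 9) = ((3 - 1*6) + 14)*(2*(-8 - 9)) = ((3 - 6) + 14)*(2*(-17)) = (-3 + 14)*(-34) = 11*(-34) = -374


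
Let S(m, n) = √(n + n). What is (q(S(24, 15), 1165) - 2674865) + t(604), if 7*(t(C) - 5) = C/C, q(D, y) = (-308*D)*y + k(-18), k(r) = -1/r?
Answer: -337032335/126 - 358820*√30 ≈ -4.6402e+6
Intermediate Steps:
S(m, n) = √2*√n (S(m, n) = √(2*n) = √2*√n)
q(D, y) = 1/18 - 308*D*y (q(D, y) = (-308*D)*y - 1/(-18) = -308*D*y - 1*(-1/18) = -308*D*y + 1/18 = 1/18 - 308*D*y)
t(C) = 36/7 (t(C) = 5 + (C/C)/7 = 5 + (⅐)*1 = 5 + ⅐ = 36/7)
(q(S(24, 15), 1165) - 2674865) + t(604) = ((1/18 - 308*√2*√15*1165) - 2674865) + 36/7 = ((1/18 - 308*√30*1165) - 2674865) + 36/7 = ((1/18 - 358820*√30) - 2674865) + 36/7 = (-48147569/18 - 358820*√30) + 36/7 = -337032335/126 - 358820*√30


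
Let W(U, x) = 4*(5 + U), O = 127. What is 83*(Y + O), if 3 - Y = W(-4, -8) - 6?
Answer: 10956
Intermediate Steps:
W(U, x) = 20 + 4*U
Y = 5 (Y = 3 - ((20 + 4*(-4)) - 6) = 3 - ((20 - 16) - 6) = 3 - (4 - 6) = 3 - 1*(-2) = 3 + 2 = 5)
83*(Y + O) = 83*(5 + 127) = 83*132 = 10956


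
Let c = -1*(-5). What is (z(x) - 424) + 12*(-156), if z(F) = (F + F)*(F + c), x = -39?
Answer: 356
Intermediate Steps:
c = 5
z(F) = 2*F*(5 + F) (z(F) = (F + F)*(F + 5) = (2*F)*(5 + F) = 2*F*(5 + F))
(z(x) - 424) + 12*(-156) = (2*(-39)*(5 - 39) - 424) + 12*(-156) = (2*(-39)*(-34) - 424) - 1872 = (2652 - 424) - 1872 = 2228 - 1872 = 356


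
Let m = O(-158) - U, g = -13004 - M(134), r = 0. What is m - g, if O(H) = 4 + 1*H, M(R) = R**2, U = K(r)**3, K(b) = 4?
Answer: 30742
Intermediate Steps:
U = 64 (U = 4**3 = 64)
O(H) = 4 + H
g = -30960 (g = -13004 - 1*134**2 = -13004 - 1*17956 = -13004 - 17956 = -30960)
m = -218 (m = (4 - 158) - 1*64 = -154 - 64 = -218)
m - g = -218 - 1*(-30960) = -218 + 30960 = 30742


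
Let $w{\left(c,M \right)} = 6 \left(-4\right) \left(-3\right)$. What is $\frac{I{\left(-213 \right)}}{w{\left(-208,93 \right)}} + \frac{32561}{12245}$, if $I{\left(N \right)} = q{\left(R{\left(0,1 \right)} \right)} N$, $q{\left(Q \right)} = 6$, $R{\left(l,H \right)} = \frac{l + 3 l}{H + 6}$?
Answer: $- \frac{739151}{48980} \approx -15.091$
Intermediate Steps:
$w{\left(c,M \right)} = 72$ ($w{\left(c,M \right)} = \left(-24\right) \left(-3\right) = 72$)
$R{\left(l,H \right)} = \frac{4 l}{6 + H}$
$I{\left(N \right)} = 6 N$
$\frac{I{\left(-213 \right)}}{w{\left(-208,93 \right)}} + \frac{32561}{12245} = \frac{6 \left(-213\right)}{72} + \frac{32561}{12245} = \left(-1278\right) \frac{1}{72} + 32561 \cdot \frac{1}{12245} = - \frac{71}{4} + \frac{32561}{12245} = - \frac{739151}{48980}$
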